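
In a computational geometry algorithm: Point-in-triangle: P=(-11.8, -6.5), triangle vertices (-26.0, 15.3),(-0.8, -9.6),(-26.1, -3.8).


Cross products: AB x AP = -195.78, BC x BP = -14.63, CA x CP = -273.4
All same sign? yes

Yes, inside


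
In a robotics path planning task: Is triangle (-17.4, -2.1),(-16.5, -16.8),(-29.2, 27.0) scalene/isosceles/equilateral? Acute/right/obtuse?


Side lengths squared: AB^2=216.9, BC^2=2079.73, CA^2=986.05
Sorted: [216.9, 986.05, 2079.73]
By sides: Scalene, By angles: Obtuse

Scalene, Obtuse


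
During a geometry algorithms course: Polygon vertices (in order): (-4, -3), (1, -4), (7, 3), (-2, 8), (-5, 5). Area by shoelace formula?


Shoelace sum: ((-4)*(-4) - 1*(-3)) + (1*3 - 7*(-4)) + (7*8 - (-2)*3) + ((-2)*5 - (-5)*8) + ((-5)*(-3) - (-4)*5)
= 177
Area = |177|/2 = 88.5

88.5


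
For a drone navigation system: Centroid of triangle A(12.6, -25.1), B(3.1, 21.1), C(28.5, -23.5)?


Centroid = ((x_A+x_B+x_C)/3, (y_A+y_B+y_C)/3)
= ((12.6+3.1+28.5)/3, ((-25.1)+21.1+(-23.5))/3)
= (14.7333, -9.1667)

(14.7333, -9.1667)


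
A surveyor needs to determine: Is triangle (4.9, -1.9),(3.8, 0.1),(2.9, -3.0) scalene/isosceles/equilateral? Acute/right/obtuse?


Side lengths squared: AB^2=5.21, BC^2=10.42, CA^2=5.21
Sorted: [5.21, 5.21, 10.42]
By sides: Isosceles, By angles: Right

Isosceles, Right


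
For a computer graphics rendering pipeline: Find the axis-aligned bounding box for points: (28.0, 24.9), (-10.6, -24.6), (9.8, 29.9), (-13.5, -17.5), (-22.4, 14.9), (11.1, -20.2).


x range: [-22.4, 28]
y range: [-24.6, 29.9]
Bounding box: (-22.4,-24.6) to (28,29.9)

(-22.4,-24.6) to (28,29.9)


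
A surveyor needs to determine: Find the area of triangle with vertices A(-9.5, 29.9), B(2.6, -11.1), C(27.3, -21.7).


Area = |x_A(y_B-y_C) + x_B(y_C-y_A) + x_C(y_A-y_B)|/2
= |(-100.7) + (-134.16) + 1119.3|/2
= 884.44/2 = 442.22

442.22


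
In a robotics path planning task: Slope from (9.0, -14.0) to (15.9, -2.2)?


slope = (y2-y1)/(x2-x1) = ((-2.2)-(-14))/(15.9-9) = 11.8/6.9 = 1.7101

1.7101


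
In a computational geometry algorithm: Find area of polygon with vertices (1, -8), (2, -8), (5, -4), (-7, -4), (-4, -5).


Shoelace sum: (1*(-8) - 2*(-8)) + (2*(-4) - 5*(-8)) + (5*(-4) - (-7)*(-4)) + ((-7)*(-5) - (-4)*(-4)) + ((-4)*(-8) - 1*(-5))
= 48
Area = |48|/2 = 24

24


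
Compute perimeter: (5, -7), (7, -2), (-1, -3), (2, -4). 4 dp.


Sides: (5, -7)->(7, -2): sqrt(29) = 5.385165, (7, -2)->(-1, -3): sqrt(65) = 8.062258, (-1, -3)->(2, -4): sqrt(10) = 3.162278, (2, -4)->(5, -7): sqrt(18) = 4.242641
Sum = 20.852342
Perimeter = 20.8523

20.8523


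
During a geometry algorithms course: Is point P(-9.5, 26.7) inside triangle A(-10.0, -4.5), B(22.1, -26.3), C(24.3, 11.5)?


Cross products: AB x AP = 1012.42, BC x BP = 1311.08, CA x CP = -1062.16
All same sign? no

No, outside


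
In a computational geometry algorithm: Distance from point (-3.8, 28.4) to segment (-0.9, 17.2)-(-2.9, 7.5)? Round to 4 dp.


Project P onto AB: t = 0 (clamped to [0,1])
Closest point on segment: (-0.9, 17.2)
Distance: 11.5694

11.5694


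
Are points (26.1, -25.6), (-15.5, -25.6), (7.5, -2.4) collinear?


Cross product: ((-15.5)-26.1)*((-2.4)-(-25.6)) - ((-25.6)-(-25.6))*(7.5-26.1)
= -965.12

No, not collinear


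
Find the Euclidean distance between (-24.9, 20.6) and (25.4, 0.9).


dx=50.3, dy=-19.7
d^2 = 50.3^2 + (-19.7)^2 = 2918.18
d = sqrt(2918.18) = 54.0202

54.0202


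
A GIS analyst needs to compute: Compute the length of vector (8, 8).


|u| = sqrt(8^2 + 8^2) = sqrt(128) = 11.3137

11.3137


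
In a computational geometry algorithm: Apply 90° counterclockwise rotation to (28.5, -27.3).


90° CCW: (x,y) -> (-y, x)
(28.5,-27.3) -> (27.3, 28.5)

(27.3, 28.5)


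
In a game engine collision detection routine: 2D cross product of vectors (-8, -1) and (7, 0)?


u x v = u_x*v_y - u_y*v_x = (-8)*0 - (-1)*7
= 0 - (-7) = 7

7


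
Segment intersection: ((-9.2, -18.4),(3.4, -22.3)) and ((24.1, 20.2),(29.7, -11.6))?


Cross products: d1=-1275.1, d2=-896.26, d3=616.23, d4=237.39
d1*d2 < 0 and d3*d4 < 0? no

No, they don't intersect


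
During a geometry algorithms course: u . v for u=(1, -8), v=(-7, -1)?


u . v = u_x*v_x + u_y*v_y = 1*(-7) + (-8)*(-1)
= (-7) + 8 = 1

1


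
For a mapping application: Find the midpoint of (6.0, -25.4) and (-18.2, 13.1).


M = ((6+(-18.2))/2, ((-25.4)+13.1)/2)
= (-6.1, -6.15)

(-6.1, -6.15)


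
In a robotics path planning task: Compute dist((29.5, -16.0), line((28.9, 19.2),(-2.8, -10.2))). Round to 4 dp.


|cross product| = 1133.48
|line direction| = sqrt(1869.25) = 43.2348
Distance = 1133.48/sqrt(1869.25) = 26.2168

26.2168


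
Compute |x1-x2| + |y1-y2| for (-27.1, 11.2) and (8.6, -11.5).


|(-27.1)-8.6| + |11.2-(-11.5)| = 35.7 + 22.7 = 58.4

58.4


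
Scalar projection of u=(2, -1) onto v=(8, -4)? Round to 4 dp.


u.v = 20, |v| = sqrt(80) = 8.9443
Scalar projection = u.v / |v| = 20 / sqrt(80) = 2.2361

2.2361


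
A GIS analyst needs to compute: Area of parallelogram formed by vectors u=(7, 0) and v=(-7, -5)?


|u x v| = |7*(-5) - 0*(-7)|
= |(-35) - 0| = 35

35


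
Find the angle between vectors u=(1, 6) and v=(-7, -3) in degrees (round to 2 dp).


u.v = -25, |u| = sqrt(37) = 6.0828, |v| = sqrt(58) = 7.6158
cos(theta) = u.v/(|u||v|) = -25/sqrt(2146) = -0.539666
theta = acos(-0.539666) = 122.66 degrees

122.66 degrees


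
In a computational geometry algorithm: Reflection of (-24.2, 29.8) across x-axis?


Reflection over x-axis: (x,y) -> (x,-y)
(-24.2, 29.8) -> (-24.2, -29.8)

(-24.2, -29.8)


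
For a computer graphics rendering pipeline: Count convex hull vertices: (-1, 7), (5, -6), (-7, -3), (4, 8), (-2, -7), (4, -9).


Convex hull vertices (CCW): (-7, -3), (-2, -7), (4, -9), (5, -6), (4, 8), (-1, 7)
Count = 6

6


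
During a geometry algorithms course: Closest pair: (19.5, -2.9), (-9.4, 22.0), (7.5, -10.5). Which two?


d(P0,P1) = 38.1473, d(P0,P2) = 14.2042, d(P1,P2) = 36.6314
Closest: P0 and P2

Closest pair: (19.5, -2.9) and (7.5, -10.5), distance = 14.2042


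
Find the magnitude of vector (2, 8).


|u| = sqrt(2^2 + 8^2) = sqrt(68) = 8.2462

8.2462


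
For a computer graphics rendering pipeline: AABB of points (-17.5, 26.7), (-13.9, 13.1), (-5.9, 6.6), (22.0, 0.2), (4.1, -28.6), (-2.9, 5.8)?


x range: [-17.5, 22]
y range: [-28.6, 26.7]
Bounding box: (-17.5,-28.6) to (22,26.7)

(-17.5,-28.6) to (22,26.7)


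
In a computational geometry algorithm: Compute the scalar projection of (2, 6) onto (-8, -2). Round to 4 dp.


u.v = -28, |v| = sqrt(68) = 8.2462
Scalar projection = u.v / |v| = -28 / sqrt(68) = -3.3955

-3.3955


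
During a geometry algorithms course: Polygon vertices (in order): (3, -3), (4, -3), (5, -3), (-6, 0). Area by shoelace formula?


Shoelace sum: (3*(-3) - 4*(-3)) + (4*(-3) - 5*(-3)) + (5*0 - (-6)*(-3)) + ((-6)*(-3) - 3*0)
= 6
Area = |6|/2 = 3

3


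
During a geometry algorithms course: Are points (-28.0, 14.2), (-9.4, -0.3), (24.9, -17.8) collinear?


Cross product: ((-9.4)-(-28))*((-17.8)-14.2) - ((-0.3)-14.2)*(24.9-(-28))
= 171.85

No, not collinear


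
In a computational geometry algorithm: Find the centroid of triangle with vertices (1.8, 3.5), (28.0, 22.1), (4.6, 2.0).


Centroid = ((x_A+x_B+x_C)/3, (y_A+y_B+y_C)/3)
= ((1.8+28+4.6)/3, (3.5+22.1+2)/3)
= (11.4667, 9.2)

(11.4667, 9.2)


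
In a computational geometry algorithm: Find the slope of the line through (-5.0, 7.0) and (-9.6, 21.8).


slope = (y2-y1)/(x2-x1) = (21.8-7)/((-9.6)-(-5)) = 14.8/(-4.6) = -3.2174

-3.2174


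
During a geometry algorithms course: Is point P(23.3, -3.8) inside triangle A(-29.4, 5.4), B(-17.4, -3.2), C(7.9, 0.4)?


Cross products: AB x AP = 342.82, BC x BP = -161.7, CA x CP = 79.66
All same sign? no

No, outside


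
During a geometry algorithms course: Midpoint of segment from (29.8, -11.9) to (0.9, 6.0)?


M = ((29.8+0.9)/2, ((-11.9)+6)/2)
= (15.35, -2.95)

(15.35, -2.95)


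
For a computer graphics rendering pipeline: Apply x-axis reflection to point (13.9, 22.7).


Reflection over x-axis: (x,y) -> (x,-y)
(13.9, 22.7) -> (13.9, -22.7)

(13.9, -22.7)


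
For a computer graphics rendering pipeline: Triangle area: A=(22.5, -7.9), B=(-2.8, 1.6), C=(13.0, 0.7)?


Area = |x_A(y_B-y_C) + x_B(y_C-y_A) + x_C(y_A-y_B)|/2
= |20.25 + (-24.08) + (-123.5)|/2
= 127.33/2 = 63.665

63.665


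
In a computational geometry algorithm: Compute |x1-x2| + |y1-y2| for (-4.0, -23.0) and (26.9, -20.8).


|(-4)-26.9| + |(-23)-(-20.8)| = 30.9 + 2.2 = 33.1

33.1


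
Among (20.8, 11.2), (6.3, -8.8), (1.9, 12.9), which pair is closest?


d(P0,P1) = 24.7032, d(P0,P2) = 18.9763, d(P1,P2) = 22.1416
Closest: P0 and P2

Closest pair: (20.8, 11.2) and (1.9, 12.9), distance = 18.9763


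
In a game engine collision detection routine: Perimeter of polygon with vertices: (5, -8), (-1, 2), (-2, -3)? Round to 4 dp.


Sides: (5, -8)->(-1, 2): sqrt(136) = 11.661904, (-1, 2)->(-2, -3): sqrt(26) = 5.09902, (-2, -3)->(5, -8): sqrt(74) = 8.602325
Sum = 25.363249
Perimeter = 25.3632

25.3632


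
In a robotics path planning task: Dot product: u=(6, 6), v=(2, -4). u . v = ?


u . v = u_x*v_x + u_y*v_y = 6*2 + 6*(-4)
= 12 + (-24) = -12

-12


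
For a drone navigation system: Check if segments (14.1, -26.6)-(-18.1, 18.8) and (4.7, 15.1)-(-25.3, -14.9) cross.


Cross products: d1=1533, d2=-795, d3=-915.98, d4=1412.02
d1*d2 < 0 and d3*d4 < 0? yes

Yes, they intersect


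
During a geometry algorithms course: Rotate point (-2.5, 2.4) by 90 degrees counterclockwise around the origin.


90° CCW: (x,y) -> (-y, x)
(-2.5,2.4) -> (-2.4, -2.5)

(-2.4, -2.5)


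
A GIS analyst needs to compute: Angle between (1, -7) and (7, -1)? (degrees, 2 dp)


u.v = 14, |u| = sqrt(50) = 7.0711, |v| = sqrt(50) = 7.0711
cos(theta) = u.v/(|u||v|) = 14/sqrt(2500) = 0.28
theta = acos(0.28) = 73.74 degrees

73.74 degrees


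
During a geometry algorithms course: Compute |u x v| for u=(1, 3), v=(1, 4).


|u x v| = |1*4 - 3*1|
= |4 - 3| = 1

1


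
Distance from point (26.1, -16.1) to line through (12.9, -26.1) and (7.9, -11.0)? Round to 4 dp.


|cross product| = 249.32
|line direction| = sqrt(253.01) = 15.9063
Distance = 249.32/sqrt(253.01) = 15.6743

15.6743


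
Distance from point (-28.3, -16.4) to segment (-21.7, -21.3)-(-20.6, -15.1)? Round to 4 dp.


Project P onto AB: t = 0.5831 (clamped to [0,1])
Closest point on segment: (-21.0586, -17.6848)
Distance: 7.3545

7.3545


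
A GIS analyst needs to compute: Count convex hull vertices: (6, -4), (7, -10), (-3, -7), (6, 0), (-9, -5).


Convex hull vertices (CCW): (-9, -5), (-3, -7), (7, -10), (6, 0)
Count = 4

4


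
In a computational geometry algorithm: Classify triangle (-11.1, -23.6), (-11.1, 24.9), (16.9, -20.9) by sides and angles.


Side lengths squared: AB^2=2352.25, BC^2=2881.64, CA^2=791.29
Sorted: [791.29, 2352.25, 2881.64]
By sides: Scalene, By angles: Acute

Scalene, Acute


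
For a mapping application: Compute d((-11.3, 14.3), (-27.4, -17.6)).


dx=-16.1, dy=-31.9
d^2 = (-16.1)^2 + (-31.9)^2 = 1276.82
d = sqrt(1276.82) = 35.7326

35.7326


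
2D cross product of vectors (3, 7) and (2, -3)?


u x v = u_x*v_y - u_y*v_x = 3*(-3) - 7*2
= (-9) - 14 = -23

-23


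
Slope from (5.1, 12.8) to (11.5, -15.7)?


slope = (y2-y1)/(x2-x1) = ((-15.7)-12.8)/(11.5-5.1) = (-28.5)/6.4 = -4.4531

-4.4531


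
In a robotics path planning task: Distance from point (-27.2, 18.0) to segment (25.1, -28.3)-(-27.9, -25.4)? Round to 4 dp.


Project P onto AB: t = 1 (clamped to [0,1])
Closest point on segment: (-27.9, -25.4)
Distance: 43.4056

43.4056


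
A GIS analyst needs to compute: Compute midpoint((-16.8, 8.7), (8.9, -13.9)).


M = (((-16.8)+8.9)/2, (8.7+(-13.9))/2)
= (-3.95, -2.6)

(-3.95, -2.6)


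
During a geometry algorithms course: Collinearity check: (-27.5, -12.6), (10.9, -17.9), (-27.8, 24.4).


Cross product: (10.9-(-27.5))*(24.4-(-12.6)) - ((-17.9)-(-12.6))*((-27.8)-(-27.5))
= 1419.21

No, not collinear


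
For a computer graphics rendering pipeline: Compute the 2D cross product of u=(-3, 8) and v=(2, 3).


u x v = u_x*v_y - u_y*v_x = (-3)*3 - 8*2
= (-9) - 16 = -25

-25


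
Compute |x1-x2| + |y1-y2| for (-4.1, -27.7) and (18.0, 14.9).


|(-4.1)-18| + |(-27.7)-14.9| = 22.1 + 42.6 = 64.7

64.7


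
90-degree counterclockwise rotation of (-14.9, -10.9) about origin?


90° CCW: (x,y) -> (-y, x)
(-14.9,-10.9) -> (10.9, -14.9)

(10.9, -14.9)


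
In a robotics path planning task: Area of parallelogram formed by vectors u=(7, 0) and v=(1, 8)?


|u x v| = |7*8 - 0*1|
= |56 - 0| = 56

56


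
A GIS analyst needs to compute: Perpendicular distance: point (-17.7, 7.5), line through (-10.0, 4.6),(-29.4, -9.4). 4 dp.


|cross product| = 164.06
|line direction| = sqrt(572.36) = 23.924
Distance = 164.06/sqrt(572.36) = 6.8575

6.8575


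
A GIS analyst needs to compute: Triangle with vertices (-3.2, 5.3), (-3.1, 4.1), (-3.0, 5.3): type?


Side lengths squared: AB^2=1.45, BC^2=1.45, CA^2=0.04
Sorted: [0.04, 1.45, 1.45]
By sides: Isosceles, By angles: Acute

Isosceles, Acute


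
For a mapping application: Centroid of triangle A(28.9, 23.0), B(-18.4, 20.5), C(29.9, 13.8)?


Centroid = ((x_A+x_B+x_C)/3, (y_A+y_B+y_C)/3)
= ((28.9+(-18.4)+29.9)/3, (23+20.5+13.8)/3)
= (13.4667, 19.1)

(13.4667, 19.1)


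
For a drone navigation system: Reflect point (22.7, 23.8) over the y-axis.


Reflection over y-axis: (x,y) -> (-x,y)
(22.7, 23.8) -> (-22.7, 23.8)

(-22.7, 23.8)


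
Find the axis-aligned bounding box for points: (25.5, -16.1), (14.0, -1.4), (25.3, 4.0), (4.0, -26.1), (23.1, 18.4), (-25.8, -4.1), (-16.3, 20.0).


x range: [-25.8, 25.5]
y range: [-26.1, 20]
Bounding box: (-25.8,-26.1) to (25.5,20)

(-25.8,-26.1) to (25.5,20)


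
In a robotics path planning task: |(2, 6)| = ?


|u| = sqrt(2^2 + 6^2) = sqrt(40) = 6.3246

6.3246


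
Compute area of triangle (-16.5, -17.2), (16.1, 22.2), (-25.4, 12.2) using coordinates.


Area = |x_A(y_B-y_C) + x_B(y_C-y_A) + x_C(y_A-y_B)|/2
= |(-165) + 473.34 + 1000.76|/2
= 1309.1/2 = 654.55

654.55


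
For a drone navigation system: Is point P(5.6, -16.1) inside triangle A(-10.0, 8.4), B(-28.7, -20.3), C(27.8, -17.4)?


Cross products: AB x AP = 905.87, BC x BP = 137.83, CA x CP = 523.62
All same sign? yes

Yes, inside


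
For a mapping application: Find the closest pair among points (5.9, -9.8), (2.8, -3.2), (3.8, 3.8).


d(P0,P1) = 7.2918, d(P0,P2) = 13.7612, d(P1,P2) = 7.0711
Closest: P1 and P2

Closest pair: (2.8, -3.2) and (3.8, 3.8), distance = 7.0711


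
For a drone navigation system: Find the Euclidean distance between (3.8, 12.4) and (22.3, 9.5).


dx=18.5, dy=-2.9
d^2 = 18.5^2 + (-2.9)^2 = 350.66
d = sqrt(350.66) = 18.7259

18.7259


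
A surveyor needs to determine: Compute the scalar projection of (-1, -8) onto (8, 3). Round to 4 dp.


u.v = -32, |v| = sqrt(73) = 8.544
Scalar projection = u.v / |v| = -32 / sqrt(73) = -3.7453

-3.7453


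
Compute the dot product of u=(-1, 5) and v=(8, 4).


u . v = u_x*v_x + u_y*v_y = (-1)*8 + 5*4
= (-8) + 20 = 12

12


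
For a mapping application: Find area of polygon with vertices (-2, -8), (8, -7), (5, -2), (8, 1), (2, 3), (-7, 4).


Shoelace sum: ((-2)*(-7) - 8*(-8)) + (8*(-2) - 5*(-7)) + (5*1 - 8*(-2)) + (8*3 - 2*1) + (2*4 - (-7)*3) + ((-7)*(-8) - (-2)*4)
= 233
Area = |233|/2 = 116.5

116.5


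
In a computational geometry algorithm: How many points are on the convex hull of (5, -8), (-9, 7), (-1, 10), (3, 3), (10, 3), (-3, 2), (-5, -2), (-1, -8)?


Convex hull vertices (CCW): (-9, 7), (-5, -2), (-1, -8), (5, -8), (10, 3), (-1, 10)
Count = 6

6


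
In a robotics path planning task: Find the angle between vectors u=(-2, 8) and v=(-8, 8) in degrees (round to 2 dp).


u.v = 80, |u| = sqrt(68) = 8.2462, |v| = sqrt(128) = 11.3137
cos(theta) = u.v/(|u||v|) = 80/sqrt(8704) = 0.857493
theta = acos(0.857493) = 30.96 degrees

30.96 degrees


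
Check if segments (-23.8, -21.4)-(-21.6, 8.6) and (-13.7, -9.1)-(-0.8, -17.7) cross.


Cross products: d1=-245.53, d2=160.39, d3=-275.94, d4=-681.86
d1*d2 < 0 and d3*d4 < 0? no

No, they don't intersect


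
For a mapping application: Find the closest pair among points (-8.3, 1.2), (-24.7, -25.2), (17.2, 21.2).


d(P0,P1) = 31.0793, d(P0,P2) = 32.4076, d(P1,P2) = 62.5186
Closest: P0 and P1

Closest pair: (-8.3, 1.2) and (-24.7, -25.2), distance = 31.0793


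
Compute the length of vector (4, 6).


|u| = sqrt(4^2 + 6^2) = sqrt(52) = 7.2111

7.2111


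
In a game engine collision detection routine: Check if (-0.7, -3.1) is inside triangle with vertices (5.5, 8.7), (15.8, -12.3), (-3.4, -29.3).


Cross products: AB x AP = -251.74, BC x BP = -457.14, CA x CP = 130.58
All same sign? no

No, outside


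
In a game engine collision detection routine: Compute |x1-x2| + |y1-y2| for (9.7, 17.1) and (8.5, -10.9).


|9.7-8.5| + |17.1-(-10.9)| = 1.2 + 28 = 29.2

29.2


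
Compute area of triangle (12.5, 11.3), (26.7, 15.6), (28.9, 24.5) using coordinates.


Area = |x_A(y_B-y_C) + x_B(y_C-y_A) + x_C(y_A-y_B)|/2
= |(-111.25) + 352.44 + (-124.27)|/2
= 116.92/2 = 58.46

58.46


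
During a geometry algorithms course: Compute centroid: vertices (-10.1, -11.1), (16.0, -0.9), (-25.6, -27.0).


Centroid = ((x_A+x_B+x_C)/3, (y_A+y_B+y_C)/3)
= (((-10.1)+16+(-25.6))/3, ((-11.1)+(-0.9)+(-27))/3)
= (-6.5667, -13)

(-6.5667, -13)


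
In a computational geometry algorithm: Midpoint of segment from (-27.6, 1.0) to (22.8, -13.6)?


M = (((-27.6)+22.8)/2, (1+(-13.6))/2)
= (-2.4, -6.3)

(-2.4, -6.3)


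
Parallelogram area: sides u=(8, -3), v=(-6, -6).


|u x v| = |8*(-6) - (-3)*(-6)|
= |(-48) - 18| = 66

66


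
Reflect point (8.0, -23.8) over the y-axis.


Reflection over y-axis: (x,y) -> (-x,y)
(8, -23.8) -> (-8, -23.8)

(-8, -23.8)


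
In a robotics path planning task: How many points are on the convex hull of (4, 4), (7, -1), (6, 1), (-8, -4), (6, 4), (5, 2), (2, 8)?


Convex hull vertices (CCW): (-8, -4), (7, -1), (6, 4), (2, 8)
Count = 4

4


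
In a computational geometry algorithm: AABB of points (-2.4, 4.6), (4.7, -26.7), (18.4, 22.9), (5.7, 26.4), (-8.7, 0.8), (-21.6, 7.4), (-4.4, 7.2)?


x range: [-21.6, 18.4]
y range: [-26.7, 26.4]
Bounding box: (-21.6,-26.7) to (18.4,26.4)

(-21.6,-26.7) to (18.4,26.4)


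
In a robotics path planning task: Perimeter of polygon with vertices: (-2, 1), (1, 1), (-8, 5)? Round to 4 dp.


Sides: (-2, 1)->(1, 1): sqrt(9) = 3, (1, 1)->(-8, 5): sqrt(97) = 9.848858, (-8, 5)->(-2, 1): sqrt(52) = 7.211103
Sum = 20.059961
Perimeter = 20.06

20.06


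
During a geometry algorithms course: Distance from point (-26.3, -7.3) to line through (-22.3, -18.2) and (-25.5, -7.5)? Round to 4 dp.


|cross product| = 7.92
|line direction| = sqrt(124.73) = 11.1683
Distance = 7.92/sqrt(124.73) = 0.7092

0.7092


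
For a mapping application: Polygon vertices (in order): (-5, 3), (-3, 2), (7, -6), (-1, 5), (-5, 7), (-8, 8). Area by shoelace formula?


Shoelace sum: ((-5)*2 - (-3)*3) + ((-3)*(-6) - 7*2) + (7*5 - (-1)*(-6)) + ((-1)*7 - (-5)*5) + ((-5)*8 - (-8)*7) + ((-8)*3 - (-5)*8)
= 82
Area = |82|/2 = 41

41


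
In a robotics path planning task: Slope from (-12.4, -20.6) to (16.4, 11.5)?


slope = (y2-y1)/(x2-x1) = (11.5-(-20.6))/(16.4-(-12.4)) = 32.1/28.8 = 1.1146

1.1146


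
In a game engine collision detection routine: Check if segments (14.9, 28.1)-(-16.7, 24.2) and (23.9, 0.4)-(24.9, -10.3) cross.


Cross products: d1=-68.6, d2=-410.62, d3=910.42, d4=1252.44
d1*d2 < 0 and d3*d4 < 0? no

No, they don't intersect


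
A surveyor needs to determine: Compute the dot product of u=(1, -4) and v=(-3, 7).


u . v = u_x*v_x + u_y*v_y = 1*(-3) + (-4)*7
= (-3) + (-28) = -31

-31


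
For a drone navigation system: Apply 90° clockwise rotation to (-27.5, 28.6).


90° CW: (x,y) -> (y, -x)
(-27.5,28.6) -> (28.6, 27.5)

(28.6, 27.5)


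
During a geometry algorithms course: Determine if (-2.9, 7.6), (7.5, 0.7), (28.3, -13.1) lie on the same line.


Cross product: (7.5-(-2.9))*((-13.1)-7.6) - (0.7-7.6)*(28.3-(-2.9))
= 0

Yes, collinear


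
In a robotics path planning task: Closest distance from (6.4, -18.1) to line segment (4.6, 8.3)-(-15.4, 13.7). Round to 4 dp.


Project P onto AB: t = 0 (clamped to [0,1])
Closest point on segment: (4.6, 8.3)
Distance: 26.4613

26.4613


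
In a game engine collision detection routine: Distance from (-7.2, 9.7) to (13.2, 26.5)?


dx=20.4, dy=16.8
d^2 = 20.4^2 + 16.8^2 = 698.4
d = sqrt(698.4) = 26.4273

26.4273


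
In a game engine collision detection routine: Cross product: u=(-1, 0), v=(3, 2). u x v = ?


u x v = u_x*v_y - u_y*v_x = (-1)*2 - 0*3
= (-2) - 0 = -2

-2


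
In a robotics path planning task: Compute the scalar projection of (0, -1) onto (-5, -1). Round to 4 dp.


u.v = 1, |v| = sqrt(26) = 5.099
Scalar projection = u.v / |v| = 1 / sqrt(26) = 0.1961

0.1961


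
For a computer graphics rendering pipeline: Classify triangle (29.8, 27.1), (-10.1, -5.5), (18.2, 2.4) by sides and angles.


Side lengths squared: AB^2=2654.77, BC^2=863.3, CA^2=744.65
Sorted: [744.65, 863.3, 2654.77]
By sides: Scalene, By angles: Obtuse

Scalene, Obtuse


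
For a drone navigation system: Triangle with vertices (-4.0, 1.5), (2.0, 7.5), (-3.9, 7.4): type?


Side lengths squared: AB^2=72, BC^2=34.82, CA^2=34.82
Sorted: [34.82, 34.82, 72]
By sides: Isosceles, By angles: Obtuse

Isosceles, Obtuse


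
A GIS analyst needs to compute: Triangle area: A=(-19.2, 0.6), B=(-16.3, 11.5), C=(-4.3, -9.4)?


Area = |x_A(y_B-y_C) + x_B(y_C-y_A) + x_C(y_A-y_B)|/2
= |(-401.28) + 163 + 46.87|/2
= 191.41/2 = 95.705

95.705


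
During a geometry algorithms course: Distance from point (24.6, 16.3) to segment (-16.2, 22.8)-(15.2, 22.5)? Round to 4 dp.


Project P onto AB: t = 1 (clamped to [0,1])
Closest point on segment: (15.2, 22.5)
Distance: 11.2606

11.2606


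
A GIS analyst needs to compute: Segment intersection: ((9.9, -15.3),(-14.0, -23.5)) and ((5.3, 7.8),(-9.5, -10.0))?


Cross products: d1=423.76, d2=119.7, d3=-589.81, d4=-285.75
d1*d2 < 0 and d3*d4 < 0? no

No, they don't intersect


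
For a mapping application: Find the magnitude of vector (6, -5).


|u| = sqrt(6^2 + (-5)^2) = sqrt(61) = 7.8102

7.8102


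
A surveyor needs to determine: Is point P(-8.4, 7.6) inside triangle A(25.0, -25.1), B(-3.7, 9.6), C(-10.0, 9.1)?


Cross products: AB x AP = 220.49, BC x BP = 10.25, CA x CP = 2.22
All same sign? yes

Yes, inside


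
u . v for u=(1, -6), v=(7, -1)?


u . v = u_x*v_x + u_y*v_y = 1*7 + (-6)*(-1)
= 7 + 6 = 13

13


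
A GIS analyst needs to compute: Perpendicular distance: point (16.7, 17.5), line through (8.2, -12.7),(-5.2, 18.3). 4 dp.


|cross product| = 668.18
|line direction| = sqrt(1140.56) = 33.7722
Distance = 668.18/sqrt(1140.56) = 19.7849

19.7849


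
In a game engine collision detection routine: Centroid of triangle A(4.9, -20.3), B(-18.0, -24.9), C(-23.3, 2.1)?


Centroid = ((x_A+x_B+x_C)/3, (y_A+y_B+y_C)/3)
= ((4.9+(-18)+(-23.3))/3, ((-20.3)+(-24.9)+2.1)/3)
= (-12.1333, -14.3667)

(-12.1333, -14.3667)


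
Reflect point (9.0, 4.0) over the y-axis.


Reflection over y-axis: (x,y) -> (-x,y)
(9, 4) -> (-9, 4)

(-9, 4)


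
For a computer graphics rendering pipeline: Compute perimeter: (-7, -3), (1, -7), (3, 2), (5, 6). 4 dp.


Sides: (-7, -3)->(1, -7): sqrt(80) = 8.944272, (1, -7)->(3, 2): sqrt(85) = 9.219544, (3, 2)->(5, 6): sqrt(20) = 4.472136, (5, 6)->(-7, -3): sqrt(225) = 15
Sum = 37.635952
Perimeter = 37.636

37.636


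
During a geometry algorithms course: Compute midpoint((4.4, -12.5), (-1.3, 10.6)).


M = ((4.4+(-1.3))/2, ((-12.5)+10.6)/2)
= (1.55, -0.95)

(1.55, -0.95)


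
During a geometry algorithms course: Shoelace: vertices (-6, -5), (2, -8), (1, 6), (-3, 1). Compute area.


Shoelace sum: ((-6)*(-8) - 2*(-5)) + (2*6 - 1*(-8)) + (1*1 - (-3)*6) + ((-3)*(-5) - (-6)*1)
= 118
Area = |118|/2 = 59

59


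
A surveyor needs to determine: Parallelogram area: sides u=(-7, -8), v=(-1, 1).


|u x v| = |(-7)*1 - (-8)*(-1)|
= |(-7) - 8| = 15

15


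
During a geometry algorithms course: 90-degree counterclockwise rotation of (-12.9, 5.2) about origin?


90° CCW: (x,y) -> (-y, x)
(-12.9,5.2) -> (-5.2, -12.9)

(-5.2, -12.9)


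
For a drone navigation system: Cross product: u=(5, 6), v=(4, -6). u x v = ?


u x v = u_x*v_y - u_y*v_x = 5*(-6) - 6*4
= (-30) - 24 = -54

-54


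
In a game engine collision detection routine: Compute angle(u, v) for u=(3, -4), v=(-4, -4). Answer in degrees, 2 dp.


u.v = 4, |u| = sqrt(25) = 5, |v| = sqrt(32) = 5.6569
cos(theta) = u.v/(|u||v|) = 4/sqrt(800) = 0.141421
theta = acos(0.141421) = 81.87 degrees

81.87 degrees


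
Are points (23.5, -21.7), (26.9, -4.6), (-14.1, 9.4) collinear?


Cross product: (26.9-23.5)*(9.4-(-21.7)) - ((-4.6)-(-21.7))*((-14.1)-23.5)
= 748.7

No, not collinear


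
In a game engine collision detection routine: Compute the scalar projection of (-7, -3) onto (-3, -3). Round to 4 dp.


u.v = 30, |v| = sqrt(18) = 4.2426
Scalar projection = u.v / |v| = 30 / sqrt(18) = 7.0711

7.0711


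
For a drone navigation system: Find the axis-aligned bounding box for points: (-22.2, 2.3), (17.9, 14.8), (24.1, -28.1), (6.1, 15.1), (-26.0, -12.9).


x range: [-26, 24.1]
y range: [-28.1, 15.1]
Bounding box: (-26,-28.1) to (24.1,15.1)

(-26,-28.1) to (24.1,15.1)


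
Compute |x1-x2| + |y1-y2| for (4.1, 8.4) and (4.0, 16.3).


|4.1-4| + |8.4-16.3| = 0.1 + 7.9 = 8

8


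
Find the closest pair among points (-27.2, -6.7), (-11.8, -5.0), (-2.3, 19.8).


d(P0,P1) = 15.4935, d(P0,P2) = 36.3629, d(P1,P2) = 26.5573
Closest: P0 and P1

Closest pair: (-27.2, -6.7) and (-11.8, -5.0), distance = 15.4935


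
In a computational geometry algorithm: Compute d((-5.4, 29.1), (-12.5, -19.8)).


dx=-7.1, dy=-48.9
d^2 = (-7.1)^2 + (-48.9)^2 = 2441.62
d = sqrt(2441.62) = 49.4128

49.4128


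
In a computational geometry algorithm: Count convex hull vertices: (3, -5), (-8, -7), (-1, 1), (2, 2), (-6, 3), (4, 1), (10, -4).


Convex hull vertices (CCW): (-8, -7), (10, -4), (4, 1), (2, 2), (-6, 3)
Count = 5

5


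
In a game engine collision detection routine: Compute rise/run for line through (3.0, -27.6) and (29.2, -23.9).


slope = (y2-y1)/(x2-x1) = ((-23.9)-(-27.6))/(29.2-3) = 3.7/26.2 = 0.1412

0.1412


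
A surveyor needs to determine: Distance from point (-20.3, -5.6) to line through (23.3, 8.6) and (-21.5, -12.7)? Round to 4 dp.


|cross product| = 292.52
|line direction| = sqrt(2460.73) = 49.6057
Distance = 292.52/sqrt(2460.73) = 5.8969

5.8969


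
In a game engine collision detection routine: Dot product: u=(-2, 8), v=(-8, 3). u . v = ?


u . v = u_x*v_x + u_y*v_y = (-2)*(-8) + 8*3
= 16 + 24 = 40

40


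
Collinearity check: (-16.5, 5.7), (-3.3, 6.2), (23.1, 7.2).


Cross product: ((-3.3)-(-16.5))*(7.2-5.7) - (6.2-5.7)*(23.1-(-16.5))
= 0

Yes, collinear


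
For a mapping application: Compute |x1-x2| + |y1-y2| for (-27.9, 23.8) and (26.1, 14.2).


|(-27.9)-26.1| + |23.8-14.2| = 54 + 9.6 = 63.6

63.6


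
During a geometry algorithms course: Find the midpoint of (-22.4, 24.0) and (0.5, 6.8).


M = (((-22.4)+0.5)/2, (24+6.8)/2)
= (-10.95, 15.4)

(-10.95, 15.4)


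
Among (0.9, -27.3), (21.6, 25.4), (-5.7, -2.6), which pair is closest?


d(P0,P1) = 56.6196, d(P0,P2) = 25.5666, d(P1,P2) = 39.1061
Closest: P0 and P2

Closest pair: (0.9, -27.3) and (-5.7, -2.6), distance = 25.5666


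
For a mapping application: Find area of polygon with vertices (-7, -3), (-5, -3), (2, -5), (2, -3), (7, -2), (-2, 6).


Shoelace sum: ((-7)*(-3) - (-5)*(-3)) + ((-5)*(-5) - 2*(-3)) + (2*(-3) - 2*(-5)) + (2*(-2) - 7*(-3)) + (7*6 - (-2)*(-2)) + ((-2)*(-3) - (-7)*6)
= 144
Area = |144|/2 = 72

72


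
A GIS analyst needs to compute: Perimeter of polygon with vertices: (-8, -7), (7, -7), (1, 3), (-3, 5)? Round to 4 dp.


Sides: (-8, -7)->(7, -7): sqrt(225) = 15, (7, -7)->(1, 3): sqrt(136) = 11.661904, (1, 3)->(-3, 5): sqrt(20) = 4.472136, (-3, 5)->(-8, -7): sqrt(169) = 13
Sum = 44.13404
Perimeter = 44.134

44.134


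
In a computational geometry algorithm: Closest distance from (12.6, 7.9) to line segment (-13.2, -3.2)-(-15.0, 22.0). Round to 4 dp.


Project P onto AB: t = 0.3655 (clamped to [0,1])
Closest point on segment: (-13.8579, 6.0102)
Distance: 26.5253

26.5253


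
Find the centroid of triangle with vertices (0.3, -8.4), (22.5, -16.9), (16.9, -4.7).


Centroid = ((x_A+x_B+x_C)/3, (y_A+y_B+y_C)/3)
= ((0.3+22.5+16.9)/3, ((-8.4)+(-16.9)+(-4.7))/3)
= (13.2333, -10)

(13.2333, -10)


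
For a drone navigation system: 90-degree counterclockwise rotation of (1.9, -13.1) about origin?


90° CCW: (x,y) -> (-y, x)
(1.9,-13.1) -> (13.1, 1.9)

(13.1, 1.9)


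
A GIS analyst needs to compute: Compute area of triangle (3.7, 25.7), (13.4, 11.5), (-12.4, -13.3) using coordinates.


Area = |x_A(y_B-y_C) + x_B(y_C-y_A) + x_C(y_A-y_B)|/2
= |91.76 + (-522.6) + (-176.08)|/2
= 606.92/2 = 303.46

303.46


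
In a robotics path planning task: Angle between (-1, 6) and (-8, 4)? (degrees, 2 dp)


u.v = 32, |u| = sqrt(37) = 6.0828, |v| = sqrt(80) = 8.9443
cos(theta) = u.v/(|u||v|) = 32/sqrt(2960) = 0.588172
theta = acos(0.588172) = 53.97 degrees

53.97 degrees


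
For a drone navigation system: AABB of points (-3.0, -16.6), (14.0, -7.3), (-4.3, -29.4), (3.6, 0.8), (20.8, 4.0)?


x range: [-4.3, 20.8]
y range: [-29.4, 4]
Bounding box: (-4.3,-29.4) to (20.8,4)

(-4.3,-29.4) to (20.8,4)


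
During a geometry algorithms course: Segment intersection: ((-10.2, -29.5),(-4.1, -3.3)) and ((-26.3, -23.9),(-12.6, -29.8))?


Cross products: d1=18.27, d2=413.2, d3=455.98, d4=61.05
d1*d2 < 0 and d3*d4 < 0? no

No, they don't intersect


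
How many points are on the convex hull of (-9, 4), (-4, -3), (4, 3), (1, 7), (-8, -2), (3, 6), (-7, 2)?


Convex hull vertices (CCW): (-9, 4), (-8, -2), (-4, -3), (4, 3), (3, 6), (1, 7)
Count = 6

6


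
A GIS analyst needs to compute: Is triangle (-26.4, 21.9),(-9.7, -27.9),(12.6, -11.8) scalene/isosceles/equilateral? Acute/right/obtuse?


Side lengths squared: AB^2=2758.93, BC^2=756.5, CA^2=2656.69
Sorted: [756.5, 2656.69, 2758.93]
By sides: Scalene, By angles: Acute

Scalene, Acute


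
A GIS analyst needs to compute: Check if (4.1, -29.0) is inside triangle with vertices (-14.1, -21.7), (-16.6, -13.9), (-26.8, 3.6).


Cross products: AB x AP = -123.71, BC x BP = -208.23, CA x CP = 367.75
All same sign? no

No, outside


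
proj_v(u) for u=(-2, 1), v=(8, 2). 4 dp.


u.v = -14, |v| = sqrt(68) = 8.2462
Scalar projection = u.v / |v| = -14 / sqrt(68) = -1.6977

-1.6977


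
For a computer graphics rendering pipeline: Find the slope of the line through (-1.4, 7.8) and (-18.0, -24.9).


slope = (y2-y1)/(x2-x1) = ((-24.9)-7.8)/((-18)-(-1.4)) = (-32.7)/(-16.6) = 1.9699

1.9699


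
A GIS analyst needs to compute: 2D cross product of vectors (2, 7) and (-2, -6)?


u x v = u_x*v_y - u_y*v_x = 2*(-6) - 7*(-2)
= (-12) - (-14) = 2

2


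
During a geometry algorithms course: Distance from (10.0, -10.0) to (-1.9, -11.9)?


dx=-11.9, dy=-1.9
d^2 = (-11.9)^2 + (-1.9)^2 = 145.22
d = sqrt(145.22) = 12.0507

12.0507


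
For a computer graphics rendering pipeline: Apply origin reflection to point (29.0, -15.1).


Reflection over origin: (x,y) -> (-x,-y)
(29, -15.1) -> (-29, 15.1)

(-29, 15.1)


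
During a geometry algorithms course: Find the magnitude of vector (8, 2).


|u| = sqrt(8^2 + 2^2) = sqrt(68) = 8.2462

8.2462


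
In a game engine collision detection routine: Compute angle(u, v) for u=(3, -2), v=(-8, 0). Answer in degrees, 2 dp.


u.v = -24, |u| = sqrt(13) = 3.6056, |v| = sqrt(64) = 8
cos(theta) = u.v/(|u||v|) = -24/sqrt(832) = -0.83205
theta = acos(-0.83205) = 146.31 degrees

146.31 degrees


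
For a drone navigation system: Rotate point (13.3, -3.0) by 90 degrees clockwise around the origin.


90° CW: (x,y) -> (y, -x)
(13.3,-3) -> (-3, -13.3)

(-3, -13.3)


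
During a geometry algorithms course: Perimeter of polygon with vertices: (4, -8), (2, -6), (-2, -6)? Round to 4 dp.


Sides: (4, -8)->(2, -6): sqrt(8) = 2.828427, (2, -6)->(-2, -6): sqrt(16) = 4, (-2, -6)->(4, -8): sqrt(40) = 6.324555
Sum = 13.152982
Perimeter = 13.153

13.153


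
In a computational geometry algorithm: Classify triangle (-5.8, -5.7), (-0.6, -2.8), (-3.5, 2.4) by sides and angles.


Side lengths squared: AB^2=35.45, BC^2=35.45, CA^2=70.9
Sorted: [35.45, 35.45, 70.9]
By sides: Isosceles, By angles: Right

Isosceles, Right


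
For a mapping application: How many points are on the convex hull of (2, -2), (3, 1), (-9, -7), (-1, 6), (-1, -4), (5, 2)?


Convex hull vertices (CCW): (-9, -7), (-1, -4), (2, -2), (5, 2), (-1, 6)
Count = 5

5


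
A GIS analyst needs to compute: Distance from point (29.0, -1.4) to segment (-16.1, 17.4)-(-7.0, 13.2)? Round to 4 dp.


Project P onto AB: t = 1 (clamped to [0,1])
Closest point on segment: (-7, 13.2)
Distance: 38.8479

38.8479


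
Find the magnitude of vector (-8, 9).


|u| = sqrt((-8)^2 + 9^2) = sqrt(145) = 12.0416

12.0416


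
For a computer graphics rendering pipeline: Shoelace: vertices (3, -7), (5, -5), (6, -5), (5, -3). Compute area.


Shoelace sum: (3*(-5) - 5*(-7)) + (5*(-5) - 6*(-5)) + (6*(-3) - 5*(-5)) + (5*(-7) - 3*(-3))
= 6
Area = |6|/2 = 3

3


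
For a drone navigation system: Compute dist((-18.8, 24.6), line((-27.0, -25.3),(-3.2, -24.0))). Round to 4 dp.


|cross product| = 1176.96
|line direction| = sqrt(568.13) = 23.8355
Distance = 1176.96/sqrt(568.13) = 49.3785

49.3785


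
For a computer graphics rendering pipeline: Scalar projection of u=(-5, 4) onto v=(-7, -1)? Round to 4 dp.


u.v = 31, |v| = sqrt(50) = 7.0711
Scalar projection = u.v / |v| = 31 / sqrt(50) = 4.3841

4.3841


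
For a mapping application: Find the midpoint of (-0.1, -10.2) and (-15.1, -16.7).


M = (((-0.1)+(-15.1))/2, ((-10.2)+(-16.7))/2)
= (-7.6, -13.45)

(-7.6, -13.45)


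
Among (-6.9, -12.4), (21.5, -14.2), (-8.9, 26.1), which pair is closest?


d(P0,P1) = 28.457, d(P0,P2) = 38.5519, d(P1,P2) = 50.4802
Closest: P0 and P1

Closest pair: (-6.9, -12.4) and (21.5, -14.2), distance = 28.457


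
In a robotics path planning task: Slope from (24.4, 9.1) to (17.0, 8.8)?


slope = (y2-y1)/(x2-x1) = (8.8-9.1)/(17-24.4) = (-0.3)/(-7.4) = 0.0405

0.0405


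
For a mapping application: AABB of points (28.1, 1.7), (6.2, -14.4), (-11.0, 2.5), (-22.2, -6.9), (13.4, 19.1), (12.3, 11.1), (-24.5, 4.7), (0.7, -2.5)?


x range: [-24.5, 28.1]
y range: [-14.4, 19.1]
Bounding box: (-24.5,-14.4) to (28.1,19.1)

(-24.5,-14.4) to (28.1,19.1)


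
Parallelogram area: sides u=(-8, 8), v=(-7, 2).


|u x v| = |(-8)*2 - 8*(-7)|
= |(-16) - (-56)| = 40

40


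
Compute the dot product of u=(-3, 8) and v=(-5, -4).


u . v = u_x*v_x + u_y*v_y = (-3)*(-5) + 8*(-4)
= 15 + (-32) = -17

-17


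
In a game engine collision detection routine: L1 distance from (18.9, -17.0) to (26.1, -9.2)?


|18.9-26.1| + |(-17)-(-9.2)| = 7.2 + 7.8 = 15

15


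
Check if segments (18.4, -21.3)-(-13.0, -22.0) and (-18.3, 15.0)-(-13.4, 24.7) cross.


Cross products: d1=-533.86, d2=-232.71, d3=-1165.51, d4=-1466.66
d1*d2 < 0 and d3*d4 < 0? no

No, they don't intersect


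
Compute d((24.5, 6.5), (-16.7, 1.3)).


dx=-41.2, dy=-5.2
d^2 = (-41.2)^2 + (-5.2)^2 = 1724.48
d = sqrt(1724.48) = 41.5269

41.5269


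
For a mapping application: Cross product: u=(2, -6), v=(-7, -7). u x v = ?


u x v = u_x*v_y - u_y*v_x = 2*(-7) - (-6)*(-7)
= (-14) - 42 = -56

-56


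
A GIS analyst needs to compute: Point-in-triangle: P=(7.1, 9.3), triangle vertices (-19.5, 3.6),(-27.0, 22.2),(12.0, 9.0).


Cross products: AB x AP = -537.51, BC x BP = -52.98, CA x CP = -35.91
All same sign? yes

Yes, inside


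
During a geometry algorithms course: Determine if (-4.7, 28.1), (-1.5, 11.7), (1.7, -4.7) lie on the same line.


Cross product: ((-1.5)-(-4.7))*((-4.7)-28.1) - (11.7-28.1)*(1.7-(-4.7))
= 0

Yes, collinear


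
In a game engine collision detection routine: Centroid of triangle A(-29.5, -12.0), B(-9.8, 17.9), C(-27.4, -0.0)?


Centroid = ((x_A+x_B+x_C)/3, (y_A+y_B+y_C)/3)
= (((-29.5)+(-9.8)+(-27.4))/3, ((-12)+17.9+0)/3)
= (-22.2333, 1.9667)

(-22.2333, 1.9667)


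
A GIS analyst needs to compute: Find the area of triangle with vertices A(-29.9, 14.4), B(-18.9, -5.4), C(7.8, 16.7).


Area = |x_A(y_B-y_C) + x_B(y_C-y_A) + x_C(y_A-y_B)|/2
= |660.79 + (-43.47) + 154.44|/2
= 771.76/2 = 385.88

385.88


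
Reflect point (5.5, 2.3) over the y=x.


Reflection over y=x: (x,y) -> (y,x)
(5.5, 2.3) -> (2.3, 5.5)

(2.3, 5.5)


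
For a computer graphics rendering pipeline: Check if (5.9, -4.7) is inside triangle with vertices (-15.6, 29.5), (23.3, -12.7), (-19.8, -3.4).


Cross products: AB x AP = -423.08, BC x BP = -182.98, CA x CP = -850.99
All same sign? yes

Yes, inside


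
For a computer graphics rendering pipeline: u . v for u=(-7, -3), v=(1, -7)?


u . v = u_x*v_x + u_y*v_y = (-7)*1 + (-3)*(-7)
= (-7) + 21 = 14

14


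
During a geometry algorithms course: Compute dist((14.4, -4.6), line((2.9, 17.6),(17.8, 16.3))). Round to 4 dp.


|cross product| = 315.83
|line direction| = sqrt(223.7) = 14.9566
Distance = 315.83/sqrt(223.7) = 21.1164

21.1164


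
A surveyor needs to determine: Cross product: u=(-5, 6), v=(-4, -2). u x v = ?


u x v = u_x*v_y - u_y*v_x = (-5)*(-2) - 6*(-4)
= 10 - (-24) = 34

34


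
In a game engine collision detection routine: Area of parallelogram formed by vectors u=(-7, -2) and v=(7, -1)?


|u x v| = |(-7)*(-1) - (-2)*7|
= |7 - (-14)| = 21

21


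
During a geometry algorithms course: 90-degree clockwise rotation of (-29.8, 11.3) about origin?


90° CW: (x,y) -> (y, -x)
(-29.8,11.3) -> (11.3, 29.8)

(11.3, 29.8)


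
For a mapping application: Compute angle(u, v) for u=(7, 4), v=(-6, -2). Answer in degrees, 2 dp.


u.v = -50, |u| = sqrt(65) = 8.0623, |v| = sqrt(40) = 6.3246
cos(theta) = u.v/(|u||v|) = -50/sqrt(2600) = -0.980581
theta = acos(-0.980581) = 168.69 degrees

168.69 degrees


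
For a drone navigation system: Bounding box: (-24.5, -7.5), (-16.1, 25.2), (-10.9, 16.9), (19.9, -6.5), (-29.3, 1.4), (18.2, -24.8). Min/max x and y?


x range: [-29.3, 19.9]
y range: [-24.8, 25.2]
Bounding box: (-29.3,-24.8) to (19.9,25.2)

(-29.3,-24.8) to (19.9,25.2)


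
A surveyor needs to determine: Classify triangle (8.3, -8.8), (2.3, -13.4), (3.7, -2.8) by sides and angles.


Side lengths squared: AB^2=57.16, BC^2=114.32, CA^2=57.16
Sorted: [57.16, 57.16, 114.32]
By sides: Isosceles, By angles: Right

Isosceles, Right


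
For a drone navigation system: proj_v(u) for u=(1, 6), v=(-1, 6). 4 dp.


u.v = 35, |v| = sqrt(37) = 6.0828
Scalar projection = u.v / |v| = 35 / sqrt(37) = 5.754

5.754


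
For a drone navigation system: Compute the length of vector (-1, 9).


|u| = sqrt((-1)^2 + 9^2) = sqrt(82) = 9.0554

9.0554


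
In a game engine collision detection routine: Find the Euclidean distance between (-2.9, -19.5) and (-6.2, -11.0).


dx=-3.3, dy=8.5
d^2 = (-3.3)^2 + 8.5^2 = 83.14
d = sqrt(83.14) = 9.1181

9.1181


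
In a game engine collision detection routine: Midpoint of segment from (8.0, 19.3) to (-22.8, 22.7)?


M = ((8+(-22.8))/2, (19.3+22.7)/2)
= (-7.4, 21)

(-7.4, 21)
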